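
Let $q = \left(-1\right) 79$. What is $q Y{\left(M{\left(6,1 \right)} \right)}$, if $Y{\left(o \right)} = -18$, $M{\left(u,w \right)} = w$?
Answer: $1422$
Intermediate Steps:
$q = -79$
$q Y{\left(M{\left(6,1 \right)} \right)} = \left(-79\right) \left(-18\right) = 1422$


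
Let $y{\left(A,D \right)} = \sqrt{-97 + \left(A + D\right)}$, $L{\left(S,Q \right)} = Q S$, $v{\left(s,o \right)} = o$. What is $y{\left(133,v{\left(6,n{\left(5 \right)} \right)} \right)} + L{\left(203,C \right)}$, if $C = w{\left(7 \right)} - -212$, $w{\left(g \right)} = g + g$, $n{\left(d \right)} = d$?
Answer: $45878 + \sqrt{41} \approx 45884.0$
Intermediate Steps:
$w{\left(g \right)} = 2 g$
$C = 226$ ($C = 2 \cdot 7 - -212 = 14 + 212 = 226$)
$y{\left(A,D \right)} = \sqrt{-97 + A + D}$
$y{\left(133,v{\left(6,n{\left(5 \right)} \right)} \right)} + L{\left(203,C \right)} = \sqrt{-97 + 133 + 5} + 226 \cdot 203 = \sqrt{41} + 45878 = 45878 + \sqrt{41}$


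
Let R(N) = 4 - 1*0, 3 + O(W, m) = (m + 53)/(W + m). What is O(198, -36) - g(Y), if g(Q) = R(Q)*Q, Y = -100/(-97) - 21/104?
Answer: -634406/102141 ≈ -6.2111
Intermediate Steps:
O(W, m) = -3 + (53 + m)/(W + m) (O(W, m) = -3 + (m + 53)/(W + m) = -3 + (53 + m)/(W + m))
R(N) = 4 (R(N) = 4 + 0 = 4)
Y = 8363/10088 (Y = -100*(-1/97) - 21*1/104 = 100/97 - 21/104 = 8363/10088 ≈ 0.82900)
g(Q) = 4*Q
O(198, -36) - g(Y) = (53 - 3*198 - 2*(-36))/(198 - 36) - 4*8363/10088 = (53 - 594 + 72)/162 - 1*8363/2522 = (1/162)*(-469) - 8363/2522 = -469/162 - 8363/2522 = -634406/102141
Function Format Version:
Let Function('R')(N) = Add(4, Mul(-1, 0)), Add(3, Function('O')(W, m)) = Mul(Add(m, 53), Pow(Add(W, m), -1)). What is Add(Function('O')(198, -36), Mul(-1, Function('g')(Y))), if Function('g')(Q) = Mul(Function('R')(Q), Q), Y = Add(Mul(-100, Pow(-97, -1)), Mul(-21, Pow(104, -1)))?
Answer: Rational(-634406, 102141) ≈ -6.2111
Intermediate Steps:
Function('O')(W, m) = Add(-3, Mul(Pow(Add(W, m), -1), Add(53, m))) (Function('O')(W, m) = Add(-3, Mul(Add(m, 53), Pow(Add(W, m), -1))) = Add(-3, Mul(Add(53, m), Pow(Add(W, m), -1))) = Add(-3, Mul(Pow(Add(W, m), -1), Add(53, m))))
Function('R')(N) = 4 (Function('R')(N) = Add(4, 0) = 4)
Y = Rational(8363, 10088) (Y = Add(Mul(-100, Rational(-1, 97)), Mul(-21, Rational(1, 104))) = Add(Rational(100, 97), Rational(-21, 104)) = Rational(8363, 10088) ≈ 0.82900)
Function('g')(Q) = Mul(4, Q)
Add(Function('O')(198, -36), Mul(-1, Function('g')(Y))) = Add(Mul(Pow(Add(198, -36), -1), Add(53, Mul(-3, 198), Mul(-2, -36))), Mul(-1, Mul(4, Rational(8363, 10088)))) = Add(Mul(Pow(162, -1), Add(53, -594, 72)), Mul(-1, Rational(8363, 2522))) = Add(Mul(Rational(1, 162), -469), Rational(-8363, 2522)) = Add(Rational(-469, 162), Rational(-8363, 2522)) = Rational(-634406, 102141)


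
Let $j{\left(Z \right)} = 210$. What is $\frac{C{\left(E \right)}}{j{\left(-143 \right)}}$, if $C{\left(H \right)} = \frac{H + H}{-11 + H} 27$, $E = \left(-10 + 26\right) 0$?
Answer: $0$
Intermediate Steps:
$E = 0$ ($E = 16 \cdot 0 = 0$)
$C{\left(H \right)} = \frac{54 H}{-11 + H}$ ($C{\left(H \right)} = \frac{2 H}{-11 + H} 27 = \frac{54 H}{-11 + H}$)
$\frac{C{\left(E \right)}}{j{\left(-143 \right)}} = \frac{54 \cdot 0 \frac{1}{-11 + 0}}{210} = 54 \cdot 0 \frac{1}{-11} \cdot \frac{1}{210} = 54 \cdot 0 \left(- \frac{1}{11}\right) \frac{1}{210} = 0 \cdot \frac{1}{210} = 0$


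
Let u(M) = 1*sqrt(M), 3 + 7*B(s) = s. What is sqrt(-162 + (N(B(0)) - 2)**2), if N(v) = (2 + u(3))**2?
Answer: sqrt(-89 + 40*sqrt(3)) ≈ 4.4405*I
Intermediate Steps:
B(s) = -3/7 + s/7
u(M) = sqrt(M)
N(v) = (2 + sqrt(3))**2
sqrt(-162 + (N(B(0)) - 2)**2) = sqrt(-162 + ((2 + sqrt(3))**2 - 2)**2) = sqrt(-162 + (-2 + (2 + sqrt(3))**2)**2)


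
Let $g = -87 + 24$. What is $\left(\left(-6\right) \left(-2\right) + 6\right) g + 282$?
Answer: $-852$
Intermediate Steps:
$g = -63$
$\left(\left(-6\right) \left(-2\right) + 6\right) g + 282 = \left(\left(-6\right) \left(-2\right) + 6\right) \left(-63\right) + 282 = \left(12 + 6\right) \left(-63\right) + 282 = 18 \left(-63\right) + 282 = -1134 + 282 = -852$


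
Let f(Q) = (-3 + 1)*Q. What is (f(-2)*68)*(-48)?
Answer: -13056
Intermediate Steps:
f(Q) = -2*Q
(f(-2)*68)*(-48) = (-2*(-2)*68)*(-48) = (4*68)*(-48) = 272*(-48) = -13056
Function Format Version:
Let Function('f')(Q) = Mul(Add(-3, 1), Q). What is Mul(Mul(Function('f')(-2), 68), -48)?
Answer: -13056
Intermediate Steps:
Function('f')(Q) = Mul(-2, Q)
Mul(Mul(Function('f')(-2), 68), -48) = Mul(Mul(Mul(-2, -2), 68), -48) = Mul(Mul(4, 68), -48) = Mul(272, -48) = -13056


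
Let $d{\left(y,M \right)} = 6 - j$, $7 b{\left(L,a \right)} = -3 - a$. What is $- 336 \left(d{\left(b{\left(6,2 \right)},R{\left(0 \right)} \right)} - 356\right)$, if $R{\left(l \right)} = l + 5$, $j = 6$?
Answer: $119616$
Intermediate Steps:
$b{\left(L,a \right)} = - \frac{3}{7} - \frac{a}{7}$ ($b{\left(L,a \right)} = \frac{-3 - a}{7} = - \frac{3}{7} - \frac{a}{7}$)
$R{\left(l \right)} = 5 + l$
$d{\left(y,M \right)} = 0$ ($d{\left(y,M \right)} = 6 - 6 = 0$)
$- 336 \left(d{\left(b{\left(6,2 \right)},R{\left(0 \right)} \right)} - 356\right) = - 336 \left(0 - 356\right) = \left(-336\right) \left(-356\right) = 119616$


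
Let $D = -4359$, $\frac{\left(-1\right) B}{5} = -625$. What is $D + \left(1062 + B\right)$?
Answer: $-172$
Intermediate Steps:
$B = 3125$ ($B = \left(-5\right) \left(-625\right) = 3125$)
$D + \left(1062 + B\right) = -4359 + \left(1062 + 3125\right) = -4359 + 4187 = -172$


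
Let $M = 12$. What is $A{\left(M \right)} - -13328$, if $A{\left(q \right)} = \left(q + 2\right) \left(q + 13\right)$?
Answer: $13678$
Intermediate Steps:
$A{\left(q \right)} = \left(2 + q\right) \left(13 + q\right)$
$A{\left(M \right)} - -13328 = \left(26 + 12^{2} + 15 \cdot 12\right) - -13328 = \left(26 + 144 + 180\right) + 13328 = 350 + 13328 = 13678$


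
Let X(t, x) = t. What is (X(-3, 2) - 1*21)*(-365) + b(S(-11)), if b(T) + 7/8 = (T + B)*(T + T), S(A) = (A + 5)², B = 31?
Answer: 108665/8 ≈ 13583.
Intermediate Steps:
S(A) = (5 + A)²
b(T) = -7/8 + 2*T*(31 + T) (b(T) = -7/8 + (T + 31)*(T + T) = -7/8 + (31 + T)*(2*T) = -7/8 + 2*T*(31 + T))
(X(-3, 2) - 1*21)*(-365) + b(S(-11)) = (-3 - 1*21)*(-365) + (-7/8 + 2*((5 - 11)²)² + 62*(5 - 11)²) = (-3 - 21)*(-365) + (-7/8 + 2*((-6)²)² + 62*(-6)²) = -24*(-365) + (-7/8 + 2*36² + 62*36) = 8760 + (-7/8 + 2*1296 + 2232) = 8760 + (-7/8 + 2592 + 2232) = 8760 + 38585/8 = 108665/8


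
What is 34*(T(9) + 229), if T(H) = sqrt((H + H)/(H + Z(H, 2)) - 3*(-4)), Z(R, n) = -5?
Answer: 7786 + 17*sqrt(66) ≈ 7924.1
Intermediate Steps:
T(H) = sqrt(12 + 2*H/(-5 + H)) (T(H) = sqrt((H + H)/(H - 5) - 3*(-4)) = sqrt((2*H)/(-5 + H) + 12) = sqrt(2*H/(-5 + H) + 12) = sqrt(12 + 2*H/(-5 + H)))
34*(T(9) + 229) = 34*(sqrt(2)*sqrt((-30 + 7*9)/(-5 + 9)) + 229) = 34*(sqrt(2)*sqrt((-30 + 63)/4) + 229) = 34*(sqrt(2)*sqrt((1/4)*33) + 229) = 34*(sqrt(2)*sqrt(33/4) + 229) = 34*(sqrt(2)*(sqrt(33)/2) + 229) = 34*(sqrt(66)/2 + 229) = 34*(229 + sqrt(66)/2) = 7786 + 17*sqrt(66)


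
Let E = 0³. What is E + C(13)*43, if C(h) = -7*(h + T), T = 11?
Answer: -7224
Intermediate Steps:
C(h) = -77 - 7*h (C(h) = -7*(h + 11) = -7*(11 + h) = -77 - 7*h)
E = 0
E + C(13)*43 = 0 + (-77 - 7*13)*43 = 0 + (-77 - 91)*43 = 0 - 168*43 = 0 - 7224 = -7224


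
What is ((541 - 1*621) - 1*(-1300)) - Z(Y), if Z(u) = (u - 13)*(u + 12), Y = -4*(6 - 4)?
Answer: 1304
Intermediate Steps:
Y = -8 (Y = -4*2 = -8)
Z(u) = (-13 + u)*(12 + u)
((541 - 1*621) - 1*(-1300)) - Z(Y) = ((541 - 1*621) - 1*(-1300)) - (-156 + (-8)² - 1*(-8)) = ((541 - 621) + 1300) - (-156 + 64 + 8) = (-80 + 1300) - 1*(-84) = 1220 + 84 = 1304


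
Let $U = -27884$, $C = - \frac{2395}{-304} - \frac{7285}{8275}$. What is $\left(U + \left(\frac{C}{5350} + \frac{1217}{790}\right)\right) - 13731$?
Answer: $- \frac{8848838386760637}{212643668000} \approx -41613.0$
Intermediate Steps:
$C = \frac{3520797}{503120}$ ($C = \left(-2395\right) \left(- \frac{1}{304}\right) - \frac{1457}{1655} = \frac{2395}{304} - \frac{1457}{1655} = \frac{3520797}{503120} \approx 6.9979$)
$\left(U + \left(\frac{C}{5350} + \frac{1217}{790}\right)\right) - 13731 = \left(-27884 + \left(\frac{3520797}{503120 \cdot 5350} + \frac{1217}{790}\right)\right) - 13731 = \left(-27884 + \left(\frac{3520797}{503120} \cdot \frac{1}{5350} + 1217 \cdot \frac{1}{790}\right)\right) - 13731 = \left(-27884 + \left(\frac{3520797}{2691692000} + \frac{1217}{790}\right)\right) - 13731 = \left(-27884 + \frac{327857059363}{212643668000}\right) - 13731 = - \frac{5929028181452637}{212643668000} - 13731 = - \frac{8848838386760637}{212643668000}$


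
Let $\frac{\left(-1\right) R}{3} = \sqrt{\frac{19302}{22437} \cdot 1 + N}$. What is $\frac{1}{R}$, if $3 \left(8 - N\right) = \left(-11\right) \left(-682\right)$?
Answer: $\frac{i \sqrt{3871674705}}{9318110} \approx 0.0066776 i$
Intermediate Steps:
$N = - \frac{7478}{3}$ ($N = 8 - \frac{\left(-11\right) \left(-682\right)}{3} = 8 - \frac{7502}{3} = - \frac{7478}{3} \approx -2492.7$)
$R = - \frac{2 i \sqrt{3871674705}}{831}$ ($R = - 3 \sqrt{\frac{19302}{22437} \cdot 1 - \frac{7478}{3}} = - 3 \sqrt{19302 \cdot \frac{1}{22437} \cdot 1 - \frac{7478}{3}} = - 3 \sqrt{\frac{6434}{7479} \cdot 1 - \frac{7478}{3}} = - 3 \sqrt{\frac{6434}{7479} - \frac{7478}{3}} = - 3 \sqrt{- \frac{18636220}{7479}} = - 3 \frac{2 i \sqrt{3871674705}}{2493} = - \frac{2 i \sqrt{3871674705}}{831} \approx - 149.75 i$)
$\frac{1}{R} = \frac{1}{\left(- \frac{2}{831}\right) i \sqrt{3871674705}} = \frac{i \sqrt{3871674705}}{9318110}$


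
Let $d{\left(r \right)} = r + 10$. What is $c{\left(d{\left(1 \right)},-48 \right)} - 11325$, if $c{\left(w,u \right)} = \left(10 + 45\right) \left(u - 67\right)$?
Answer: $-17650$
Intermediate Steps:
$d{\left(r \right)} = 10 + r$
$c{\left(w,u \right)} = -3685 + 55 u$ ($c{\left(w,u \right)} = 55 \left(-67 + u\right) = -3685 + 55 u$)
$c{\left(d{\left(1 \right)},-48 \right)} - 11325 = \left(-3685 + 55 \left(-48\right)\right) - 11325 = \left(-3685 - 2640\right) - 11325 = -6325 - 11325 = -17650$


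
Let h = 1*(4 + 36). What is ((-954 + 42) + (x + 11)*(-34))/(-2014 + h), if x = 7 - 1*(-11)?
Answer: 949/987 ≈ 0.96150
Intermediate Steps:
x = 18 (x = 7 + 11 = 18)
h = 40 (h = 1*40 = 40)
((-954 + 42) + (x + 11)*(-34))/(-2014 + h) = ((-954 + 42) + (18 + 11)*(-34))/(-2014 + 40) = (-912 + 29*(-34))/(-1974) = (-912 - 986)*(-1/1974) = -1898*(-1/1974) = 949/987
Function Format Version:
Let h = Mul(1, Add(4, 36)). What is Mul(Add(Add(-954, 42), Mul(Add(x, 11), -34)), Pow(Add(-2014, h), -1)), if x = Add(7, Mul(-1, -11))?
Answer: Rational(949, 987) ≈ 0.96150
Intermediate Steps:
x = 18 (x = Add(7, 11) = 18)
h = 40 (h = Mul(1, 40) = 40)
Mul(Add(Add(-954, 42), Mul(Add(x, 11), -34)), Pow(Add(-2014, h), -1)) = Mul(Add(Add(-954, 42), Mul(Add(18, 11), -34)), Pow(Add(-2014, 40), -1)) = Mul(Add(-912, Mul(29, -34)), Pow(-1974, -1)) = Mul(Add(-912, -986), Rational(-1, 1974)) = Mul(-1898, Rational(-1, 1974)) = Rational(949, 987)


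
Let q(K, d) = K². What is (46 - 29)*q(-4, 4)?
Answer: 272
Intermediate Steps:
(46 - 29)*q(-4, 4) = (46 - 29)*(-4)² = 17*16 = 272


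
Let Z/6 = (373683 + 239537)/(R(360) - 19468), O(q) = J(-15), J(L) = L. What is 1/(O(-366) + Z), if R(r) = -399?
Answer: -19867/3977325 ≈ -0.0049951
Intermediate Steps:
O(q) = -15
Z = -3679320/19867 (Z = 6*((373683 + 239537)/(-399 - 19468)) = 6*(613220/(-19867)) = 6*(613220*(-1/19867)) = 6*(-613220/19867) = -3679320/19867 ≈ -185.20)
1/(O(-366) + Z) = 1/(-15 - 3679320/19867) = 1/(-3977325/19867) = -19867/3977325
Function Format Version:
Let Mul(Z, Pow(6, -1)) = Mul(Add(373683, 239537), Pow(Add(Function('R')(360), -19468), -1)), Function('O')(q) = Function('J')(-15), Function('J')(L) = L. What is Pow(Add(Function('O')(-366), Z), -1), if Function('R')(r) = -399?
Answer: Rational(-19867, 3977325) ≈ -0.0049951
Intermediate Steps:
Function('O')(q) = -15
Z = Rational(-3679320, 19867) (Z = Mul(6, Mul(Add(373683, 239537), Pow(Add(-399, -19468), -1))) = Mul(6, Mul(613220, Pow(-19867, -1))) = Mul(6, Mul(613220, Rational(-1, 19867))) = Mul(6, Rational(-613220, 19867)) = Rational(-3679320, 19867) ≈ -185.20)
Pow(Add(Function('O')(-366), Z), -1) = Pow(Add(-15, Rational(-3679320, 19867)), -1) = Pow(Rational(-3977325, 19867), -1) = Rational(-19867, 3977325)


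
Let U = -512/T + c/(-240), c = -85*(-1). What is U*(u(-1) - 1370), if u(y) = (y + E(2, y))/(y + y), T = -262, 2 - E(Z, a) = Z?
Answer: -9185693/4192 ≈ -2191.2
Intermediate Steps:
c = 85
E(Z, a) = 2 - Z
u(y) = ½ (u(y) = (y + (2 - 1*2))/(y + y) = (y + (2 - 2))/((2*y)) = (y + 0)*(1/(2*y)) = y*(1/(2*y)) = ½)
U = 10061/6288 (U = -512/(-262) + 85/(-240) = -512*(-1/262) + 85*(-1/240) = 256/131 - 17/48 = 10061/6288 ≈ 1.6000)
U*(u(-1) - 1370) = 10061*(½ - 1370)/6288 = (10061/6288)*(-2739/2) = -9185693/4192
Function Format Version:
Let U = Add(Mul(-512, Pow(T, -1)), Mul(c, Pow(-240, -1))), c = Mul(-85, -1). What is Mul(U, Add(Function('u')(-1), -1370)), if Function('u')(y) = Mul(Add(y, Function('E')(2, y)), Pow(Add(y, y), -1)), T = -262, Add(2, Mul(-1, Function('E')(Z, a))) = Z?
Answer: Rational(-9185693, 4192) ≈ -2191.2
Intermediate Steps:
c = 85
Function('E')(Z, a) = Add(2, Mul(-1, Z))
Function('u')(y) = Rational(1, 2) (Function('u')(y) = Mul(Add(y, Add(2, Mul(-1, 2))), Pow(Add(y, y), -1)) = Mul(Add(y, Add(2, -2)), Pow(Mul(2, y), -1)) = Mul(Add(y, 0), Mul(Rational(1, 2), Pow(y, -1))) = Mul(y, Mul(Rational(1, 2), Pow(y, -1))) = Rational(1, 2))
U = Rational(10061, 6288) (U = Add(Mul(-512, Pow(-262, -1)), Mul(85, Pow(-240, -1))) = Add(Mul(-512, Rational(-1, 262)), Mul(85, Rational(-1, 240))) = Add(Rational(256, 131), Rational(-17, 48)) = Rational(10061, 6288) ≈ 1.6000)
Mul(U, Add(Function('u')(-1), -1370)) = Mul(Rational(10061, 6288), Add(Rational(1, 2), -1370)) = Mul(Rational(10061, 6288), Rational(-2739, 2)) = Rational(-9185693, 4192)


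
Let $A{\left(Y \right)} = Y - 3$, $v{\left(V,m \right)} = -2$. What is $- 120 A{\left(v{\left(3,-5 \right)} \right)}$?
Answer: $600$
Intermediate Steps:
$A{\left(Y \right)} = -3 + Y$
$- 120 A{\left(v{\left(3,-5 \right)} \right)} = - 120 \left(-3 - 2\right) = \left(-120\right) \left(-5\right) = 600$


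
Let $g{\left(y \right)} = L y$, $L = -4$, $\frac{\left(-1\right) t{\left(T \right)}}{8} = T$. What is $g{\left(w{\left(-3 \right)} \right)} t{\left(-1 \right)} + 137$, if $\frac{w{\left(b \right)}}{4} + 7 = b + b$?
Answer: $1801$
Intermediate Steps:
$w{\left(b \right)} = -28 + 8 b$ ($w{\left(b \right)} = -28 + 4 \left(b + b\right) = -28 + 4 \cdot 2 b = -28 + 8 b$)
$t{\left(T \right)} = - 8 T$
$g{\left(y \right)} = - 4 y$
$g{\left(w{\left(-3 \right)} \right)} t{\left(-1 \right)} + 137 = - 4 \left(-28 + 8 \left(-3\right)\right) \left(\left(-8\right) \left(-1\right)\right) + 137 = - 4 \left(-28 - 24\right) 8 + 137 = \left(-4\right) \left(-52\right) 8 + 137 = 208 \cdot 8 + 137 = 1664 + 137 = 1801$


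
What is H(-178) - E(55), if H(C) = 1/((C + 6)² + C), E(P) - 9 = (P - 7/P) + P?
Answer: -192256373/1617330 ≈ -118.87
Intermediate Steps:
E(P) = 9 - 7/P + 2*P (E(P) = 9 + ((P - 7/P) + P) = 9 + (-7/P + 2*P) = 9 - 7/P + 2*P)
H(C) = 1/(C + (6 + C)²) (H(C) = 1/((6 + C)² + C) = 1/(C + (6 + C)²))
H(-178) - E(55) = 1/(-178 + (6 - 178)²) - (9 - 7/55 + 2*55) = 1/(-178 + (-172)²) - (9 - 7*1/55 + 110) = 1/(-178 + 29584) - (9 - 7/55 + 110) = 1/29406 - 1*6538/55 = 1/29406 - 6538/55 = -192256373/1617330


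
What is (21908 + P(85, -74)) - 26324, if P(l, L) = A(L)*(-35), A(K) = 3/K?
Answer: -326679/74 ≈ -4414.6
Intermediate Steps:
P(l, L) = -105/L (P(l, L) = (3/L)*(-35) = -105/L)
(21908 + P(85, -74)) - 26324 = (21908 - 105/(-74)) - 26324 = (21908 - 105*(-1/74)) - 26324 = (21908 + 105/74) - 26324 = 1621297/74 - 26324 = -326679/74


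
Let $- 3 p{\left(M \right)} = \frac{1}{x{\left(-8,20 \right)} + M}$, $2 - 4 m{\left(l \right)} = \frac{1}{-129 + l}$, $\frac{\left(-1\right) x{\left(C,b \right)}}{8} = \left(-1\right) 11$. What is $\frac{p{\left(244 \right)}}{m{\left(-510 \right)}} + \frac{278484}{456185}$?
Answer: $\frac{29465858583}{48427231045} \approx 0.60846$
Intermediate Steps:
$x{\left(C,b \right)} = 88$ ($x{\left(C,b \right)} = - 8 \left(\left(-1\right) 11\right) = \left(-8\right) \left(-11\right) = 88$)
$m{\left(l \right)} = \frac{1}{2} - \frac{1}{4 \left(-129 + l\right)}$
$p{\left(M \right)} = - \frac{1}{3 \left(88 + M\right)}$
$\frac{p{\left(244 \right)}}{m{\left(-510 \right)}} + \frac{278484}{456185} = \frac{\left(-1\right) \frac{1}{264 + 3 \cdot 244}}{\frac{1}{4} \frac{1}{-129 - 510} \left(-259 + 2 \left(-510\right)\right)} + \frac{278484}{456185} = \frac{\left(-1\right) \frac{1}{264 + 732}}{\frac{1}{4} \frac{1}{-639} \left(-259 - 1020\right)} + 278484 \cdot \frac{1}{456185} = \frac{\left(-1\right) \frac{1}{996}}{\frac{1}{4} \left(- \frac{1}{639}\right) \left(-1279\right)} + \frac{278484}{456185} = \frac{\left(-1\right) \frac{1}{996}}{\frac{1279}{2556}} + \frac{278484}{456185} = \left(- \frac{1}{996}\right) \frac{2556}{1279} + \frac{278484}{456185} = - \frac{213}{106157} + \frac{278484}{456185} = \frac{29465858583}{48427231045}$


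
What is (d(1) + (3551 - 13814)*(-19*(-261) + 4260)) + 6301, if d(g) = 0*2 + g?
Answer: -94608295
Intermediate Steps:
d(g) = g (d(g) = 0 + g = g)
(d(1) + (3551 - 13814)*(-19*(-261) + 4260)) + 6301 = (1 + (3551 - 13814)*(-19*(-261) + 4260)) + 6301 = (1 - 10263*(4959 + 4260)) + 6301 = (1 - 10263*9219) + 6301 = (1 - 94614597) + 6301 = -94614596 + 6301 = -94608295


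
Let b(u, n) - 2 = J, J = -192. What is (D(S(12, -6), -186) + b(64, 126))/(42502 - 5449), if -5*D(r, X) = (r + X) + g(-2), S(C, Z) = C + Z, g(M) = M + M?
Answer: -766/185265 ≈ -0.0041346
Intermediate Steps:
b(u, n) = -190 (b(u, n) = 2 - 192 = -190)
g(M) = 2*M
D(r, X) = ⅘ - X/5 - r/5 (D(r, X) = -((r + X) + 2*(-2))/5 = -((X + r) - 4)/5 = -(-4 + X + r)/5 = ⅘ - X/5 - r/5)
(D(S(12, -6), -186) + b(64, 126))/(42502 - 5449) = ((⅘ - ⅕*(-186) - (12 - 6)/5) - 190)/(42502 - 5449) = ((⅘ + 186/5 - ⅕*6) - 190)/37053 = ((⅘ + 186/5 - 6/5) - 190)*(1/37053) = (184/5 - 190)*(1/37053) = -766/5*1/37053 = -766/185265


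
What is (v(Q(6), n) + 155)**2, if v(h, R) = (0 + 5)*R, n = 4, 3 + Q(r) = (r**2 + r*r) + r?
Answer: 30625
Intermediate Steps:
Q(r) = -3 + r + 2*r**2 (Q(r) = -3 + ((r**2 + r*r) + r) = -3 + ((r**2 + r**2) + r) = -3 + (2*r**2 + r) = -3 + (r + 2*r**2) = -3 + r + 2*r**2)
v(h, R) = 5*R
(v(Q(6), n) + 155)**2 = (5*4 + 155)**2 = (20 + 155)**2 = 175**2 = 30625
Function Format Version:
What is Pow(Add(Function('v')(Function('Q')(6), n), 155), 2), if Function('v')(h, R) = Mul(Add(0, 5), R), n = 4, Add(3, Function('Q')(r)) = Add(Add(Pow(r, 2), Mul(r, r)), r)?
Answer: 30625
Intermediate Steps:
Function('Q')(r) = Add(-3, r, Mul(2, Pow(r, 2))) (Function('Q')(r) = Add(-3, Add(Add(Pow(r, 2), Mul(r, r)), r)) = Add(-3, Add(Add(Pow(r, 2), Pow(r, 2)), r)) = Add(-3, Add(Mul(2, Pow(r, 2)), r)) = Add(-3, Add(r, Mul(2, Pow(r, 2)))) = Add(-3, r, Mul(2, Pow(r, 2))))
Function('v')(h, R) = Mul(5, R)
Pow(Add(Function('v')(Function('Q')(6), n), 155), 2) = Pow(Add(Mul(5, 4), 155), 2) = Pow(Add(20, 155), 2) = Pow(175, 2) = 30625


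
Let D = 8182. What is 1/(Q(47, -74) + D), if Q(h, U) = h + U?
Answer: 1/8155 ≈ 0.00012262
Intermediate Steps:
Q(h, U) = U + h
1/(Q(47, -74) + D) = 1/((-74 + 47) + 8182) = 1/(-27 + 8182) = 1/8155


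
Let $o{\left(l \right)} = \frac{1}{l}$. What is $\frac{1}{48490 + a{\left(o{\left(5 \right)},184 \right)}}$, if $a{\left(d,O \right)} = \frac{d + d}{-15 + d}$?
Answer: $\frac{37}{1794129} \approx 2.0623 \cdot 10^{-5}$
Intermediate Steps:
$a{\left(d,O \right)} = \frac{2 d}{-15 + d}$
$\frac{1}{48490 + a{\left(o{\left(5 \right)},184 \right)}} = \frac{1}{48490 + \frac{2}{5 \left(-15 + \frac{1}{5}\right)}} = \frac{1}{48490 + 2 \cdot \frac{1}{5} \frac{1}{-15 + \frac{1}{5}}} = \frac{1}{48490 + 2 \cdot \frac{1}{5} \frac{1}{- \frac{74}{5}}} = \frac{1}{48490 + 2 \cdot \frac{1}{5} \left(- \frac{5}{74}\right)} = \frac{1}{48490 - \frac{1}{37}} = \frac{1}{\frac{1794129}{37}} = \frac{37}{1794129}$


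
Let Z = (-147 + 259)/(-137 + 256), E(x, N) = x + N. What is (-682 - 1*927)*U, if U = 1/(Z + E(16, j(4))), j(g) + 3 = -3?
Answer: -27353/186 ≈ -147.06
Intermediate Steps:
j(g) = -6 (j(g) = -3 - 3 = -6)
E(x, N) = N + x
Z = 16/17 (Z = 112/119 = 112*(1/119) = 16/17 ≈ 0.94118)
U = 17/186 (U = 1/(16/17 + (-6 + 16)) = 1/(16/17 + 10) = 1/(186/17) = 17/186 ≈ 0.091398)
(-682 - 1*927)*U = (-682 - 1*927)*(17/186) = (-682 - 927)*(17/186) = -1609*17/186 = -27353/186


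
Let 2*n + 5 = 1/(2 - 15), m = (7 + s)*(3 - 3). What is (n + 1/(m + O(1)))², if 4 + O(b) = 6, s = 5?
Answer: 2809/676 ≈ 4.1553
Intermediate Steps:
O(b) = 2 (O(b) = -4 + 6 = 2)
m = 0 (m = (7 + 5)*(3 - 3) = 12*0 = 0)
n = -33/13 (n = -5/2 + 1/(2*(2 - 15)) = -5/2 + (½)/(-13) = -5/2 + (½)*(-1/13) = -5/2 - 1/26 = -33/13 ≈ -2.5385)
(n + 1/(m + O(1)))² = (-33/13 + 1/(0 + 2))² = (-33/13 + 1/2)² = (-33/13 + ½)² = (-53/26)² = 2809/676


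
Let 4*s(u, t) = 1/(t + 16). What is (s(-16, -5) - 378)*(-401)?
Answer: 6669031/44 ≈ 1.5157e+5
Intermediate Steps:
s(u, t) = 1/(4*(16 + t)) (s(u, t) = 1/(4*(t + 16)) = 1/(4*(16 + t)))
(s(-16, -5) - 378)*(-401) = (1/(4*(16 - 5)) - 378)*(-401) = ((¼)/11 - 378)*(-401) = ((¼)*(1/11) - 378)*(-401) = (1/44 - 378)*(-401) = -16631/44*(-401) = 6669031/44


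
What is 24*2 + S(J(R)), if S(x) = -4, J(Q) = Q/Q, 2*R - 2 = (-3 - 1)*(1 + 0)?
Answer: 44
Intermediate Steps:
R = -1 (R = 1 + ((-3 - 1)*(1 + 0))/2 = 1 + (-4*1)/2 = 1 + (1/2)*(-4) = 1 - 2 = -1)
J(Q) = 1
24*2 + S(J(R)) = 24*2 - 4 = 48 - 4 = 44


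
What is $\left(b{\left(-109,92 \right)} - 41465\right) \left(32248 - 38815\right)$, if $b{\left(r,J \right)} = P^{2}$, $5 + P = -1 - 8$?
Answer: $271013523$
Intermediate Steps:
$P = -14$ ($P = -5 - 9 = -14$)
$b{\left(r,J \right)} = 196$ ($b{\left(r,J \right)} = \left(-14\right)^{2} = 196$)
$\left(b{\left(-109,92 \right)} - 41465\right) \left(32248 - 38815\right) = \left(196 - 41465\right) \left(32248 - 38815\right) = \left(-41269\right) \left(-6567\right) = 271013523$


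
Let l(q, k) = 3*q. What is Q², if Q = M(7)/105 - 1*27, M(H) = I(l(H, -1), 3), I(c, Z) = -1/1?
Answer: 8042896/11025 ≈ 729.51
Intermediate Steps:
I(c, Z) = -1 (I(c, Z) = -1*1 = -1)
M(H) = -1
Q = -2836/105 (Q = -1/105 - 1*27 = -1*1/105 - 27 = -1/105 - 27 = -2836/105 ≈ -27.010)
Q² = (-2836/105)² = 8042896/11025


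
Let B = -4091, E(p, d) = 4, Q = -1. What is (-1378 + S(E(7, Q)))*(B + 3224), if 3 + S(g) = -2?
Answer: 1199061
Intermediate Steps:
S(g) = -5 (S(g) = -3 - 2 = -5)
(-1378 + S(E(7, Q)))*(B + 3224) = (-1378 - 5)*(-4091 + 3224) = -1383*(-867) = 1199061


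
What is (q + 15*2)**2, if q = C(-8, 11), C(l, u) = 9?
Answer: 1521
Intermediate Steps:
q = 9
(q + 15*2)**2 = (9 + 15*2)**2 = (9 + 30)**2 = 39**2 = 1521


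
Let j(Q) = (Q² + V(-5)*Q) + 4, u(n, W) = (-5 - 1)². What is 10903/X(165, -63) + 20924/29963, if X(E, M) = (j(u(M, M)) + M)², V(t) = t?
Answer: 23704004665/33476131787 ≈ 0.70809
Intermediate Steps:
u(n, W) = 36 (u(n, W) = (-6)² = 36)
j(Q) = 4 + Q² - 5*Q (j(Q) = (Q² - 5*Q) + 4 = 4 + Q² - 5*Q)
X(E, M) = (1120 + M)² (X(E, M) = ((4 + 36² - 5*36) + M)² = ((4 + 1296 - 180) + M)² = (1120 + M)²)
10903/X(165, -63) + 20924/29963 = 10903/((1120 - 63)²) + 20924/29963 = 10903/(1057²) + 20924*(1/29963) = 10903/1117249 + 20924/29963 = 23704004665/33476131787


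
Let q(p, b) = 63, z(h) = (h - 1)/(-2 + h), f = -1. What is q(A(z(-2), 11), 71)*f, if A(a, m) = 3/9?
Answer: -63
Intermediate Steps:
z(h) = (-1 + h)/(-2 + h)
A(a, m) = ⅓ (A(a, m) = 3*(⅑) = ⅓)
q(A(z(-2), 11), 71)*f = 63*(-1) = -63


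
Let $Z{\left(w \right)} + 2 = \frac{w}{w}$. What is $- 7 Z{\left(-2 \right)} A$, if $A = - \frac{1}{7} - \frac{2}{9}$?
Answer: $- \frac{23}{9} \approx -2.5556$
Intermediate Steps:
$Z{\left(w \right)} = -1$ ($Z{\left(w \right)} = -2 + \frac{w}{w} = -2 + 1 = -1$)
$A = - \frac{23}{63}$ ($A = \left(-1\right) \frac{1}{7} - \frac{2}{9} = - \frac{1}{7} - \frac{2}{9} = - \frac{23}{63} \approx -0.36508$)
$- 7 Z{\left(-2 \right)} A = \left(-7\right) \left(-1\right) \left(- \frac{23}{63}\right) = 7 \left(- \frac{23}{63}\right) = - \frac{23}{9}$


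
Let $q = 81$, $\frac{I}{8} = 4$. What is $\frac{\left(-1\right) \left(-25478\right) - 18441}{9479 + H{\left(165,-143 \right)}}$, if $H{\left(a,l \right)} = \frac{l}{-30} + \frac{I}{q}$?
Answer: $\frac{5699970}{7682171} \approx 0.74197$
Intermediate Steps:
$I = 32$ ($I = 8 \cdot 4 = 32$)
$H{\left(a,l \right)} = \frac{32}{81} - \frac{l}{30}$ ($H{\left(a,l \right)} = \frac{l}{-30} + \frac{32}{81} = l \left(- \frac{1}{30}\right) + 32 \cdot \frac{1}{81} = - \frac{l}{30} + \frac{32}{81} = \frac{32}{81} - \frac{l}{30}$)
$\frac{\left(-1\right) \left(-25478\right) - 18441}{9479 + H{\left(165,-143 \right)}} = \frac{\left(-1\right) \left(-25478\right) - 18441}{9479 + \left(\frac{32}{81} - - \frac{143}{30}\right)} = \frac{25478 - 18441}{9479 + \left(\frac{32}{81} + \frac{143}{30}\right)} = \frac{7037}{9479 + \frac{4181}{810}} = \frac{7037}{\frac{7682171}{810}} = 7037 \cdot \frac{810}{7682171} = \frac{5699970}{7682171}$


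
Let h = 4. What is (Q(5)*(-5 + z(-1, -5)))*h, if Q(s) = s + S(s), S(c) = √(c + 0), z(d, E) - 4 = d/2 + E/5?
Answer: -50 - 10*√5 ≈ -72.361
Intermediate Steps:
z(d, E) = 4 + d/2 + E/5 (z(d, E) = 4 + (d/2 + E/5) = 4 + d/2 + E/5)
S(c) = √c
Q(s) = s + √s
(Q(5)*(-5 + z(-1, -5)))*h = ((5 + √5)*(-5 + (4 + (½)*(-1) + (⅕)*(-5))))*4 = ((5 + √5)*(-5 + (4 - ½ - 1)))*4 = ((5 + √5)*(-5 + 5/2))*4 = ((5 + √5)*(-5/2))*4 = (-25/2 - 5*√5/2)*4 = -50 - 10*√5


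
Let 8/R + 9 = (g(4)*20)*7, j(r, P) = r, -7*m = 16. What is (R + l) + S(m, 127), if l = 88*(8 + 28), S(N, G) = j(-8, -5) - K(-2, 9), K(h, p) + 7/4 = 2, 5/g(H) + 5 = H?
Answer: 8961019/2836 ≈ 3159.7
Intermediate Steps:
m = -16/7 (m = -1/7*16 = -16/7 ≈ -2.2857)
g(H) = 5/(-5 + H)
K(h, p) = 1/4 (K(h, p) = -7/4 + 2 = 1/4)
S(N, G) = -33/4 (S(N, G) = -8 - 1*1/4 = -8 - 1/4 = -33/4)
l = 3168 (l = 88*36 = 3168)
R = -8/709 (R = 8/(-9 + ((5/(-5 + 4))*20)*7) = 8/(-9 + ((5/(-1))*20)*7) = 8/(-9 + ((5*(-1))*20)*7) = 8/(-9 - 5*20*7) = 8/(-9 - 100*7) = 8/(-9 - 700) = 8/(-709) = 8*(-1/709) = -8/709 ≈ -0.011284)
(R + l) + S(m, 127) = (-8/709 + 3168) - 33/4 = 2246104/709 - 33/4 = 8961019/2836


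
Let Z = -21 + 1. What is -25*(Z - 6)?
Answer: 650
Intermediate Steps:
Z = -20
-25*(Z - 6) = -25*(-20 - 6) = -25*(-26) = 650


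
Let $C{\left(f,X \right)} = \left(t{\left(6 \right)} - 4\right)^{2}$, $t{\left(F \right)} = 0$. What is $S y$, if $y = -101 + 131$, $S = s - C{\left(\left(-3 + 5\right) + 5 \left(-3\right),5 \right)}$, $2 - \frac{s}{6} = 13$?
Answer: $-2460$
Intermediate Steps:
$C{\left(f,X \right)} = 16$ ($C{\left(f,X \right)} = \left(0 - 4\right)^{2} = \left(-4\right)^{2} = 16$)
$s = -66$ ($s = 12 - 78 = -66$)
$S = -82$ ($S = -66 - 16 = -82$)
$y = 30$
$S y = \left(-82\right) 30 = -2460$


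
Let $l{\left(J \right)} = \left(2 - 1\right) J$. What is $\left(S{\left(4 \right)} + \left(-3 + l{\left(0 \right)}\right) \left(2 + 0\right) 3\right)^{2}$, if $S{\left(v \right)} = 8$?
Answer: $100$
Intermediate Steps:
$l{\left(J \right)} = J$ ($l{\left(J \right)} = 1 J = J$)
$\left(S{\left(4 \right)} + \left(-3 + l{\left(0 \right)}\right) \left(2 + 0\right) 3\right)^{2} = \left(8 + \left(-3 + 0\right) \left(2 + 0\right) 3\right)^{2} = \left(8 - 3 \cdot 2 \cdot 3\right)^{2} = \left(8 - 18\right)^{2} = \left(-10\right)^{2} = 100$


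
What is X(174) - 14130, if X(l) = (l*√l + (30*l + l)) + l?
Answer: -8562 + 174*√174 ≈ -6266.8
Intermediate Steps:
X(l) = l^(3/2) + 32*l (X(l) = (l^(3/2) + 31*l) + l = l^(3/2) + 32*l)
X(174) - 14130 = (174^(3/2) + 32*174) - 14130 = (174*√174 + 5568) - 14130 = (5568 + 174*√174) - 14130 = -8562 + 174*√174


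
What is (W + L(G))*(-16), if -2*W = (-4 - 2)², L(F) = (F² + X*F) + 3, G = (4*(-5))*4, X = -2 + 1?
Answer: -103440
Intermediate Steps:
X = -1
G = -80 (G = -20*4 = -80)
L(F) = 3 + F² - F (L(F) = (F² - F) + 3 = 3 + F² - F)
W = -18 (W = -(-4 - 2)²/2 = -½*(-6)² = -½*36 = -18)
(W + L(G))*(-16) = (-18 + (3 + (-80)² - 1*(-80)))*(-16) = (-18 + (3 + 6400 + 80))*(-16) = (-18 + 6483)*(-16) = 6465*(-16) = -103440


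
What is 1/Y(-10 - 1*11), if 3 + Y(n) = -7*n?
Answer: 1/144 ≈ 0.0069444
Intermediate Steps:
Y(n) = -3 - 7*n
1/Y(-10 - 1*11) = 1/(-3 - 7*(-10 - 1*11)) = 1/(-3 - 7*(-10 - 11)) = 1/(-3 - 7*(-21)) = 1/(-3 + 147) = 1/144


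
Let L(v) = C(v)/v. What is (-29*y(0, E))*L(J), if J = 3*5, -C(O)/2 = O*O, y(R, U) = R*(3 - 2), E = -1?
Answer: 0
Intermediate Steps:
y(R, U) = R (y(R, U) = R*1 = R)
C(O) = -2*O² (C(O) = -2*O*O = -2*O²)
J = 15
L(v) = -2*v (L(v) = (-2*v²)/v = -2*v)
(-29*y(0, E))*L(J) = (-29*0)*(-2*15) = 0*(-30) = 0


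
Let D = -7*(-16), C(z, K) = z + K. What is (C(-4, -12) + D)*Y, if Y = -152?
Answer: -14592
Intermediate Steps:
C(z, K) = K + z
D = 112
(C(-4, -12) + D)*Y = ((-12 - 4) + 112)*(-152) = (-16 + 112)*(-152) = 96*(-152) = -14592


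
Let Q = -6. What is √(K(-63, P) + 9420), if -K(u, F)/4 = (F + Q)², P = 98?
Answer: 2*I*√6109 ≈ 156.32*I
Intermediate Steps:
K(u, F) = -4*(-6 + F)² (K(u, F) = -4*(F - 6)² = -4*(-6 + F)²)
√(K(-63, P) + 9420) = √(-4*(-6 + 98)² + 9420) = √(-4*92² + 9420) = √(-4*8464 + 9420) = √(-33856 + 9420) = √(-24436) = 2*I*√6109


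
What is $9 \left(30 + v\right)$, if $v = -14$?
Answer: $144$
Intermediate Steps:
$9 \left(30 + v\right) = 9 \left(30 - 14\right) = 9 \cdot 16 = 144$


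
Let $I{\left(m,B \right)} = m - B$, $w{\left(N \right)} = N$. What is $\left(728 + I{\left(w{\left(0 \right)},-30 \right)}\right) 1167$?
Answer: $884586$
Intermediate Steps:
$\left(728 + I{\left(w{\left(0 \right)},-30 \right)}\right) 1167 = \left(728 + \left(0 - -30\right)\right) 1167 = \left(728 + \left(0 + 30\right)\right) 1167 = \left(728 + 30\right) 1167 = 758 \cdot 1167 = 884586$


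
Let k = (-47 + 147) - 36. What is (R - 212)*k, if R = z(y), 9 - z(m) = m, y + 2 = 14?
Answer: -13760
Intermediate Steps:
y = 12 (y = -2 + 14 = 12)
z(m) = 9 - m
R = -3 (R = 9 - 1*12 = 9 - 12 = -3)
k = 64 (k = 100 - 36 = 64)
(R - 212)*k = (-3 - 212)*64 = -215*64 = -13760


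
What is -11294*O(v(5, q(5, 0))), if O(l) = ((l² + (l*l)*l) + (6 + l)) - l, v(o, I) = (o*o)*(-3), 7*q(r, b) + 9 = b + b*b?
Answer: 4701059736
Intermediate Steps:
q(r, b) = -9/7 + b/7 + b²/7 (q(r, b) = -9/7 + (b + b*b)/7 = -9/7 + (b + b²)/7 = -9/7 + (b/7 + b²/7) = -9/7 + b/7 + b²/7)
v(o, I) = -3*o² (v(o, I) = o²*(-3) = -3*o²)
O(l) = 6 + l² + l³ (O(l) = ((l² + l²*l) + (6 + l)) - l = ((l² + l³) + (6 + l)) - l = (6 + l + l² + l³) - l = 6 + l² + l³)
-11294*O(v(5, q(5, 0))) = -11294*(6 + (-3*5²)² + (-3*5²)³) = -11294*(6 + (-3*25)² + (-3*25)³) = -11294*(6 + (-75)² + (-75)³) = -11294*(6 + 5625 - 421875) = -11294*(-416244) = 4701059736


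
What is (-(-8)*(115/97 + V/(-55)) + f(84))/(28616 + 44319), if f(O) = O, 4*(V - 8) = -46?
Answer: 501456/389108225 ≈ 0.0012887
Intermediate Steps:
V = -7/2 (V = 8 + (¼)*(-46) = 8 - 23/2 = -7/2 ≈ -3.5000)
(-(-8)*(115/97 + V/(-55)) + f(84))/(28616 + 44319) = (-(-8)*(115/97 - 7/2/(-55)) + 84)/(28616 + 44319) = (-(-8)*(115*(1/97) - 7/2*(-1/55)) + 84)/72935 = (-(-8)*(115/97 + 7/110) + 84)*(1/72935) = (-(-8)*13329/10670 + 84)*(1/72935) = (-8*(-13329/10670) + 84)*(1/72935) = (53316/5335 + 84)*(1/72935) = (501456/5335)*(1/72935) = 501456/389108225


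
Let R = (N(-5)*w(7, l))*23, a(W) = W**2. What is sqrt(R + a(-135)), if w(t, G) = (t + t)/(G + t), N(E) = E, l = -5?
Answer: 2*sqrt(4355) ≈ 131.98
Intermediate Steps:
w(t, G) = 2*t/(G + t) (w(t, G) = (2*t)/(G + t) = 2*t/(G + t))
R = -805 (R = -10*7/(-5 + 7)*23 = -10*7/2*23 = -5*7*23 = -35*23 = -805)
sqrt(R + a(-135)) = sqrt(-805 + (-135)**2) = sqrt(-805 + 18225) = sqrt(17420) = 2*sqrt(4355)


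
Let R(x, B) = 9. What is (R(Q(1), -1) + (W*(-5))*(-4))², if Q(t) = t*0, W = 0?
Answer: 81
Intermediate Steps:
Q(t) = 0
(R(Q(1), -1) + (W*(-5))*(-4))² = (9 + (0*(-5))*(-4))² = (9 + 0*(-4))² = (9 + 0)² = 9² = 81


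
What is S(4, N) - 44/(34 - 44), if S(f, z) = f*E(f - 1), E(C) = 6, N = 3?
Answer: 142/5 ≈ 28.400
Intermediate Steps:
S(f, z) = 6*f (S(f, z) = f*6 = 6*f)
S(4, N) - 44/(34 - 44) = 6*4 - 44/(34 - 44) = 24 - 44/(-10) = 24 - 44*(-1/10) = 24 + 22/5 = 142/5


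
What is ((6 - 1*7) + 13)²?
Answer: 144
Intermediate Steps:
((6 - 1*7) + 13)² = ((6 - 7) + 13)² = (-1 + 13)² = 12² = 144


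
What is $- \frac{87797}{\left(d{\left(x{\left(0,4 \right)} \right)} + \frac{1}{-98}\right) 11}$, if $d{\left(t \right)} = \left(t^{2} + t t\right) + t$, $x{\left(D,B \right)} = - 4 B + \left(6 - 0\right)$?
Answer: $- \frac{8604106}{204809} \approx -42.01$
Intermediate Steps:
$x{\left(D,B \right)} = 6 - 4 B$ ($x{\left(D,B \right)} = - 4 B + \left(6 + 0\right) = - 4 B + 6 = 6 - 4 B$)
$d{\left(t \right)} = t + 2 t^{2}$ ($d{\left(t \right)} = \left(t^{2} + t^{2}\right) + t = 2 t^{2} + t = t + 2 t^{2}$)
$- \frac{87797}{\left(d{\left(x{\left(0,4 \right)} \right)} + \frac{1}{-98}\right) 11} = - \frac{87797}{\left(\left(6 - 16\right) \left(1 + 2 \left(6 - 16\right)\right) + \frac{1}{-98}\right) 11} = - \frac{87797}{\left(\left(6 - 16\right) \left(1 + 2 \left(6 - 16\right)\right) - \frac{1}{98}\right) 11} = - \frac{87797}{\left(- 10 \left(1 + 2 \left(-10\right)\right) - \frac{1}{98}\right) 11} = - \frac{87797}{\left(- 10 \left(1 - 20\right) - \frac{1}{98}\right) 11} = - \frac{87797}{\left(\left(-10\right) \left(-19\right) - \frac{1}{98}\right) 11} = - \frac{87797}{\left(190 - \frac{1}{98}\right) 11} = - \frac{87797}{\frac{18619}{98} \cdot 11} = - \frac{87797}{\frac{204809}{98}} = \left(-87797\right) \frac{98}{204809} = - \frac{8604106}{204809}$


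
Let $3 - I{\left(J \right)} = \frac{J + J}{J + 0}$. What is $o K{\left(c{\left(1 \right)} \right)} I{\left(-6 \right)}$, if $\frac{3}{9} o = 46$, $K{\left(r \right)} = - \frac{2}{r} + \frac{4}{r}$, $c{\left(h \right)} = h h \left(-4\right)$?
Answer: $-69$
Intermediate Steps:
$c{\left(h \right)} = - 4 h^{2}$ ($c{\left(h \right)} = h^{2} \left(-4\right) = - 4 h^{2}$)
$K{\left(r \right)} = \frac{2}{r}$
$I{\left(J \right)} = 1$ ($I{\left(J \right)} = 3 - \frac{J + J}{J + 0} = 3 - \frac{2 J}{J} = 3 - 2 = 1$)
$o = 138$ ($o = 3 \cdot 46 = 138$)
$o K{\left(c{\left(1 \right)} \right)} I{\left(-6 \right)} = 138 \frac{2}{\left(-4\right) 1^{2}} \cdot 1 = 138 \frac{2}{\left(-4\right) 1} \cdot 1 = 138 \frac{2}{-4} \cdot 1 = 138 \cdot 2 \left(- \frac{1}{4}\right) 1 = 138 \left(- \frac{1}{2}\right) 1 = \left(-69\right) 1 = -69$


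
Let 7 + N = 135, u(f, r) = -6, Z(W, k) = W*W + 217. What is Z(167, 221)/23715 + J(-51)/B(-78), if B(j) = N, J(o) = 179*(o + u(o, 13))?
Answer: -238366577/3035520 ≈ -78.526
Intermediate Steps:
Z(W, k) = 217 + W² (Z(W, k) = W² + 217 = 217 + W²)
N = 128 (N = -7 + 135 = 128)
J(o) = -1074 + 179*o (J(o) = 179*(o - 6) = 179*(-6 + o) = -1074 + 179*o)
B(j) = 128
Z(167, 221)/23715 + J(-51)/B(-78) = (217 + 167²)/23715 + (-1074 + 179*(-51))/128 = (217 + 27889)*(1/23715) + (-1074 - 9129)*(1/128) = 28106*(1/23715) - 10203*1/128 = 28106/23715 - 10203/128 = -238366577/3035520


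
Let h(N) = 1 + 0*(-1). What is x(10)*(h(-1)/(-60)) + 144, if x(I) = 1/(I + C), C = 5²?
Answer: 302399/2100 ≈ 144.00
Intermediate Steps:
h(N) = 1 (h(N) = 1 + 0 = 1)
C = 25
x(I) = 1/(25 + I) (x(I) = 1/(I + 25) = 1/(25 + I))
x(10)*(h(-1)/(-60)) + 144 = (1/(-60))/(25 + 10) + 144 = (1*(-1/60))/35 + 144 = (1/35)*(-1/60) + 144 = -1/2100 + 144 = 302399/2100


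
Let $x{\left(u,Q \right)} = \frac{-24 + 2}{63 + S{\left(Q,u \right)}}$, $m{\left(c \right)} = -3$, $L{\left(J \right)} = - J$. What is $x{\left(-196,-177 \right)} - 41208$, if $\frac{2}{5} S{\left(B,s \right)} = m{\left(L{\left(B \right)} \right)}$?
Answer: $- \frac{4574132}{111} \approx -41208.0$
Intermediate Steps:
$S{\left(B,s \right)} = - \frac{15}{2}$ ($S{\left(B,s \right)} = \frac{5}{2} \left(-3\right) = - \frac{15}{2}$)
$x{\left(u,Q \right)} = - \frac{44}{111}$ ($x{\left(u,Q \right)} = \frac{-24 + 2}{63 - \frac{15}{2}} = - \frac{22}{\frac{111}{2}} = \left(-22\right) \frac{2}{111} = - \frac{44}{111}$)
$x{\left(-196,-177 \right)} - 41208 = - \frac{44}{111} - 41208 = - \frac{4574132}{111}$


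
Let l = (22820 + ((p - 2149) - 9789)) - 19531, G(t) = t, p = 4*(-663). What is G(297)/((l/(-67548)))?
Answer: 6687252/3767 ≈ 1775.2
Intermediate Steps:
p = -2652
l = -11301 (l = (22820 + ((-2652 - 2149) - 9789)) - 19531 = (22820 + (-4801 - 9789)) - 19531 = (22820 - 14590) - 19531 = 8230 - 19531 = -11301)
G(297)/((l/(-67548))) = 297/((-11301/(-67548))) = 297/((-11301*(-1/67548))) = 297/(3767/22516) = 297*(22516/3767) = 6687252/3767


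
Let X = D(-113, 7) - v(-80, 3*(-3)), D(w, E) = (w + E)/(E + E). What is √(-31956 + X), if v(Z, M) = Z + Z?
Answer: 5*I*√62335/7 ≈ 178.34*I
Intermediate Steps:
v(Z, M) = 2*Z
D(w, E) = (E + w)/(2*E) (D(w, E) = (E + w)/((2*E)) = (E + w)*(1/(2*E)) = (E + w)/(2*E))
X = 1067/7 (X = (½)*(7 - 113)/7 - 2*(-80) = (½)*(⅐)*(-106) - 1*(-160) = -53/7 + 160 = 1067/7 ≈ 152.43)
√(-31956 + X) = √(-31956 + 1067/7) = √(-222625/7) = 5*I*√62335/7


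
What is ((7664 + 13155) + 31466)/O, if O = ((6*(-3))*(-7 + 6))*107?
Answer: 52285/1926 ≈ 27.147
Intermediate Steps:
O = 1926 (O = -18*(-1)*107 = 18*107 = 1926)
((7664 + 13155) + 31466)/O = ((7664 + 13155) + 31466)/1926 = (20819 + 31466)*(1/1926) = 52285*(1/1926) = 52285/1926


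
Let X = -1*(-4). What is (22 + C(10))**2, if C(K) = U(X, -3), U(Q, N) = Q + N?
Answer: 529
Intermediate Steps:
X = 4
U(Q, N) = N + Q
C(K) = 1 (C(K) = -3 + 4 = 1)
(22 + C(10))**2 = (22 + 1)**2 = 23**2 = 529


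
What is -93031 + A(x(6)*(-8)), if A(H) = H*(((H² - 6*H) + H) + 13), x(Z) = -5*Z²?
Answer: 2975541689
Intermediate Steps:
A(H) = H*(13 + H² - 5*H) (A(H) = H*((H² - 5*H) + 13) = H*(13 + H² - 5*H))
-93031 + A(x(6)*(-8)) = -93031 + (-5*6²*(-8))*(13 + (-5*6²*(-8))² - 5*(-5*6²)*(-8)) = -93031 + (-5*36*(-8))*(13 + (-5*36*(-8))² - 5*(-5*36)*(-8)) = -93031 + (-180*(-8))*(13 + (-180*(-8))² - (-900)*(-8)) = -93031 + 1440*(13 + 1440² - 5*1440) = -93031 + 1440*(13 + 2073600 - 7200) = -93031 + 1440*2066413 = -93031 + 2975634720 = 2975541689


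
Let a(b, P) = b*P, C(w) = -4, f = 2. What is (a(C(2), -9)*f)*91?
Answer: 6552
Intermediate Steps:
a(b, P) = P*b
(a(C(2), -9)*f)*91 = (-9*(-4)*2)*91 = (36*2)*91 = 72*91 = 6552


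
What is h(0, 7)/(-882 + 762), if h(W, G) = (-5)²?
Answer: -5/24 ≈ -0.20833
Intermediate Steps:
h(W, G) = 25
h(0, 7)/(-882 + 762) = 25/(-882 + 762) = 25/(-120) = -1/120*25 = -5/24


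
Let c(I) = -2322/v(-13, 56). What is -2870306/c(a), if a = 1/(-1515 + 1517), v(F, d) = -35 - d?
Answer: -130598923/1161 ≈ -1.1249e+5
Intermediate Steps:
a = ½ (a = 1/2 = ½ ≈ 0.50000)
c(I) = 2322/91 (c(I) = -2322/(-35 - 1*56) = -2322/(-35 - 56) = -2322/(-91) = -2322*(-1/91) = 2322/91)
-2870306/c(a) = -2870306/2322/91 = -2870306*91/2322 = -130598923/1161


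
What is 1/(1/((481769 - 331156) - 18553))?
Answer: 132060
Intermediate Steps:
1/(1/((481769 - 331156) - 18553)) = 1/(1/(150613 - 18553)) = 1/(1/132060) = 132060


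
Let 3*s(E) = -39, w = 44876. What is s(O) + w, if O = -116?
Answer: 44863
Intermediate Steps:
s(E) = -13 (s(E) = (1/3)*(-39) = -13)
s(O) + w = -13 + 44876 = 44863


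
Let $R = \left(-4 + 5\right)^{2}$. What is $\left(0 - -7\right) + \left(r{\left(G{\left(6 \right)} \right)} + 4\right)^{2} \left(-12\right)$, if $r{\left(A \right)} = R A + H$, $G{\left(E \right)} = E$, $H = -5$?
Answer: $-293$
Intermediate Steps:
$R = 1$ ($R = 1^{2} = 1$)
$r{\left(A \right)} = -5 + A$ ($r{\left(A \right)} = 1 A - 5 = A - 5 = -5 + A$)
$\left(0 - -7\right) + \left(r{\left(G{\left(6 \right)} \right)} + 4\right)^{2} \left(-12\right) = \left(0 - -7\right) + \left(\left(-5 + 6\right) + 4\right)^{2} \left(-12\right) = \left(0 + 7\right) + \left(1 + 4\right)^{2} \left(-12\right) = 7 + 5^{2} \left(-12\right) = 7 + 25 \left(-12\right) = 7 - 300 = -293$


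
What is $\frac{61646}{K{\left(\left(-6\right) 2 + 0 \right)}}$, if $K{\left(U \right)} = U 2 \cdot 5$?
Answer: $- \frac{30823}{60} \approx -513.72$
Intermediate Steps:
$K{\left(U \right)} = 10 U$ ($K{\left(U \right)} = 2 U 5 = 10 U$)
$\frac{61646}{K{\left(\left(-6\right) 2 + 0 \right)}} = \frac{61646}{10 \left(\left(-6\right) 2 + 0\right)} = \frac{61646}{10 \left(-12 + 0\right)} = \frac{61646}{10 \left(-12\right)} = \frac{61646}{-120} = 61646 \left(- \frac{1}{120}\right) = - \frac{30823}{60}$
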